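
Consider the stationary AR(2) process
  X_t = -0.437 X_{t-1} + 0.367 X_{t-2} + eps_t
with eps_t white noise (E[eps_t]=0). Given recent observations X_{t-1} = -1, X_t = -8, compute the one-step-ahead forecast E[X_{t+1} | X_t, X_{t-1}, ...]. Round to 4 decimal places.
E[X_{t+1} \mid \mathcal F_t] = 3.1290

For an AR(p) model X_t = c + sum_i phi_i X_{t-i} + eps_t, the
one-step-ahead conditional mean is
  E[X_{t+1} | X_t, ...] = c + sum_i phi_i X_{t+1-i}.
Substitute known values:
  E[X_{t+1} | ...] = (-0.437) * (-8) + (0.367) * (-1)
                   = 3.1290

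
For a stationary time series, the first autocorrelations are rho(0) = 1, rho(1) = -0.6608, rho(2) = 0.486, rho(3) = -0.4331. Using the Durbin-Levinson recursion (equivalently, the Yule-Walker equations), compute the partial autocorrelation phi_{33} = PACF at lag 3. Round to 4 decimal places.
\phi_{33} = -0.1470

The PACF at lag k is phi_{kk}, the last component of the solution
to the Yule-Walker system G_k phi = r_k where
  (G_k)_{ij} = rho(|i - j|), (r_k)_i = rho(i), i,j = 1..k.
Equivalently, Durbin-Levinson gives phi_{kk} iteratively:
  phi_{11} = rho(1)
  phi_{kk} = [rho(k) - sum_{j=1..k-1} phi_{k-1,j} rho(k-j)]
            / [1 - sum_{j=1..k-1} phi_{k-1,j} rho(j)],
  phi_{k,j} = phi_{k-1,j} - phi_{kk} phi_{k-1,k-j},  j = 1..k-1.
Step k = 1:
  phi_11 = rho(1) = -0.6608.
Step k = 2:
  phi_22 = [rho(2) - phi_11 rho(1)] / [1 - phi_11 rho(1)] = [0.486 - (-0.6608)(-0.6608)] / [1 - (-0.6608)(-0.6608)]
         = 0.04934336 / 0.56334336 = 0.08759.
  Update: phi_21 = phi_11 - phi_22 phi_11 = -0.6608 - (0.08759)(-0.6608) = -0.60292.
Step k = 3:
  phi_33 = [rho(3) - phi_21 rho(2) - phi_22 rho(1)] / [1 - phi_21 rho(1) - phi_22 rho(2)]
    numerator   = -0.4331 - (-0.60292)(0.486) - (0.08759)(-0.6608) = -0.08220108
    denominator = 1 - (-0.60292)(-0.6608) - (0.08759)(0.486) = 0.55902137
  phi_33 = -0.08220108 / 0.55902137 = -0.147.
Therefore phi_{33} = -0.1470.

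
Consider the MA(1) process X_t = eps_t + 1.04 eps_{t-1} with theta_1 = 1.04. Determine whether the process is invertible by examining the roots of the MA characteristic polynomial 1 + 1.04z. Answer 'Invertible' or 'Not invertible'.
\text{Not invertible}

The MA(q) characteristic polynomial is P(z) = 1 + 1.04z.
Invertibility requires all roots to lie outside the unit circle, i.e. |z| > 1 for every root.
This is linear in z: 1 + (1.04) z = 0  =>  z = -1/(1.04) = -0.961538,  |z| = 0.961538.
Moduli of all roots: 0.9615.
All moduli strictly greater than 1? No.
Verdict: Not invertible.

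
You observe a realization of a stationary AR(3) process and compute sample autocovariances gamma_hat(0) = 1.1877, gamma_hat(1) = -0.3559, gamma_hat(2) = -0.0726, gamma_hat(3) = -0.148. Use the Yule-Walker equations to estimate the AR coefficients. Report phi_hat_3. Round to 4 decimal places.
\hat\phi_{3} = -0.2210

The Yule-Walker equations for an AR(p) process read, in matrix form,
  Gamma_p phi = r_p,   with   (Gamma_p)_{ij} = gamma(|i - j|),
                       (r_p)_i = gamma(i),   i,j = 1..p.
Substitute the sample gammas (Toeplitz matrix and right-hand side of size 3):
  Gamma_p = [[1.1877, -0.3559, -0.0726], [-0.3559, 1.1877, -0.3559], [-0.0726, -0.3559, 1.1877]]
  r_p     = [-0.3559, -0.0726, -0.148]
Written out (R1..R3):
  (R1) 1.1877 phi_1 - 0.3559 phi_2 - 0.0726 phi_3 = -0.3559
  (R2) -0.3559 phi_1 + 1.1877 phi_2 - 0.3559 phi_3 = -0.0726
  (R3) -0.0726 phi_1 - 0.3559 phi_2 + 1.1877 phi_3 = -0.148
Gaussian elimination:
  R2 <- R2 - (-0.3559/1.1877) R1 = R2 - (-0.299655) R1:  1.081053 phi_2 - 0.377655 phi_3 = -0.179247
  R3 <- R3 - (-0.0726/1.1877) R1 = R3 - (-0.061127) R1:  -0.377655 phi_2 + 1.183262 phi_3 = -0.169755
  R3 <- R3 - (-0.377655/1.081053) R2 = R3 - (-0.34934) R2:  1.051332 phi_3 = -0.232373
Back-substitution:
  phi_hat_3 = -0.232373 / 1.051332 = -0.221027
  phi_hat_2 = (-0.179247 - (-0.377655)(-0.221027)) / 1.081053 = -0.243022
  phi_hat_1 = (-0.3559 - (-0.3559)(-0.243022) - (-0.0726)(-0.221027)) / 1.1877 = -0.385988
So phi_hat = [-0.3860, -0.2430, -0.2210].
Therefore phi_hat_3 = -0.2210.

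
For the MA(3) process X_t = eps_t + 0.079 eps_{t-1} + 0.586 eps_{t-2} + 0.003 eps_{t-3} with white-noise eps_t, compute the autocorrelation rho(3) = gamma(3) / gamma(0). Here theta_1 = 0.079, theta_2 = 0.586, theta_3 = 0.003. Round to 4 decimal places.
\rho(3) = 0.0022

For an MA(q) process with theta_0 = 1, the autocovariance is
  gamma(k) = sigma^2 * sum_{i=0..q-k} theta_i * theta_{i+k},
and rho(k) = gamma(k) / gamma(0). Sigma^2 cancels.
  numerator   = (1)*(0.003) = 0.003.
  denominator = (1)^2 + (0.079)^2 + (0.586)^2 + (0.003)^2 = 1.349646.
  rho(3) = 0.003 / 1.349646 = 0.0022.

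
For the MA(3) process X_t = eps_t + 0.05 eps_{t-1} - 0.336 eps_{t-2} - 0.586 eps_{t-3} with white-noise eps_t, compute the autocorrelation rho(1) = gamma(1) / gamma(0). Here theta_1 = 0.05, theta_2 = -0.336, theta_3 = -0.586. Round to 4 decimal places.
\rho(1) = 0.1577

For an MA(q) process with theta_0 = 1, the autocovariance is
  gamma(k) = sigma^2 * sum_{i=0..q-k} theta_i * theta_{i+k},
and rho(k) = gamma(k) / gamma(0). Sigma^2 cancels.
  numerator   = (1)*(0.05) + (0.05)*(-0.336) + (-0.336)*(-0.586) = 0.230096.
  denominator = (1)^2 + (0.05)^2 + (-0.336)^2 + (-0.586)^2 = 1.458792.
  rho(1) = 0.230096 / 1.458792 = 0.1577.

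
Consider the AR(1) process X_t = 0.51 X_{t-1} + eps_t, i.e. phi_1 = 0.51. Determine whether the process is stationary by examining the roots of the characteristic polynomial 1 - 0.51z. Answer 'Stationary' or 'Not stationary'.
\text{Stationary}

The AR(p) characteristic polynomial is P(z) = 1 - 0.51z.
Stationarity requires all roots to lie outside the unit circle, i.e. |z| > 1 for every root.
This is linear in z: 1 + (-0.51) z = 0  =>  z = -1/(-0.51) = 1.960784,  |z| = 1.960784.
Moduli of all roots: 1.9608.
All moduli strictly greater than 1? Yes.
Verdict: Stationary.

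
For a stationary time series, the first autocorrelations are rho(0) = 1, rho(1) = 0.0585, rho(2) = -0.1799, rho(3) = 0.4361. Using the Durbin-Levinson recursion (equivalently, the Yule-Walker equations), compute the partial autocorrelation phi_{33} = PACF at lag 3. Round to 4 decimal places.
\phi_{33} = 0.4770

The PACF at lag k is phi_{kk}, the last component of the solution
to the Yule-Walker system G_k phi = r_k where
  (G_k)_{ij} = rho(|i - j|), (r_k)_i = rho(i), i,j = 1..k.
Equivalently, Durbin-Levinson gives phi_{kk} iteratively:
  phi_{11} = rho(1)
  phi_{kk} = [rho(k) - sum_{j=1..k-1} phi_{k-1,j} rho(k-j)]
            / [1 - sum_{j=1..k-1} phi_{k-1,j} rho(j)],
  phi_{k,j} = phi_{k-1,j} - phi_{kk} phi_{k-1,k-j},  j = 1..k-1.
Step k = 1:
  phi_11 = rho(1) = 0.0585.
Step k = 2:
  phi_22 = [rho(2) - phi_11 rho(1)] / [1 - phi_11 rho(1)] = [-0.1799 - (0.0585)(0.0585)] / [1 - (0.0585)(0.0585)]
         = -0.18332225 / 0.99657775 = -0.183952.
  Update: phi_21 = phi_11 - phi_22 phi_11 = 0.0585 - (-0.183952)(0.0585) = 0.069261.
Step k = 3:
  phi_33 = [rho(3) - phi_21 rho(2) - phi_22 rho(1)] / [1 - phi_21 rho(1) - phi_22 rho(2)]
    numerator   = 0.4361 - (0.069261)(-0.1799) - (-0.183952)(0.0585) = 0.45932127
    denominator = 1 - (0.069261)(0.0585) - (-0.183952)(-0.1799) = 0.9628553
  phi_33 = 0.45932127 / 0.9628553 = 0.477.
Therefore phi_{33} = 0.4770.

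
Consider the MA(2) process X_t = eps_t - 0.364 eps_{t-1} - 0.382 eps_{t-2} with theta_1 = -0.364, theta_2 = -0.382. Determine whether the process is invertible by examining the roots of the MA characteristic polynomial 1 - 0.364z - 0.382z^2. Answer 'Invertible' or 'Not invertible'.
\text{Invertible}

The MA(q) characteristic polynomial is P(z) = 1 - 0.364z - 0.382z^2.
Invertibility requires all roots to lie outside the unit circle, i.e. |z| > 1 for every root.
Set 1 + (-0.364) z + (-0.382) z^2 = 0, i.e. a z^2 + b z + c = 0 with a = -0.382, b = -0.364, c = 1.
Discriminant D = b^2 - 4ac = (-0.364)^2 - 4*(-0.382)*1 = 0.132496 - (-1.528) = 1.660496.
D >= 0, so the roots are real: z = (-b +/- sqrt(D)) / (2a) = (0.364 +/- 1.288602) / (-0.764).
  z_1 = (0.364 + 1.288602) / (-0.764) = -2.1631,   |z_1| = 2.1631.
  z_2 = (0.364 - 1.288602) / (-0.764) = 1.2102,   |z_2| = 1.2102.
Moduli of all roots: 2.1631, 1.2102.
All moduli strictly greater than 1? Yes.
Verdict: Invertible.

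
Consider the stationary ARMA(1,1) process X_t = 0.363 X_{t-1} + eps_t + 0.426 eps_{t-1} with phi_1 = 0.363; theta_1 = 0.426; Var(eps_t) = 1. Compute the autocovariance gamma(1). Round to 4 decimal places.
\gamma(1) = 1.0493

Multiply the model equation by X_{t-k} and take expectations. With theta_0 = psi_0 = 1 and psi_j the MA(infinity) weights, this gives
  gamma(k) - sum_i phi_i gamma(k-i) = c_k,
  c_k = sigma^2 * sum_{j=k..q} theta_j psi_{j-k}   (c_k = 0 for k > q),
using gamma(-m) = gamma(m).
psi-weights needed (psi_j = theta_j + sum_i phi_i psi_{j-i}):
  psi_1 = theta_1 + phi_1 = 0.426 + (0.363) = 0.789
Right-hand sides:
  c_0 = sigma^2 (1 + theta_1 psi_1) = 1 * (1 + (0.426)(0.789)) = 1 * 1.336114 = 1.336114
  c_1 = sigma^2 theta_1 = 1 * (0.426) = 0.426
  c_2 = 0
Equations for k = 0 and k = 1 (AR order 1):
  gamma(0) = phi_1 gamma(1) + c_0
  gamma(1) = phi_1 gamma(0) + c_1
Substituting the second into the first: gamma(0) (1 - phi_1^2) = c_0 + phi_1 c_1, so
  gamma(0) = (c_0 + phi_1 c_1) / (1 - phi_1^2) = (1.336114 + (0.363)(0.426)) / (1 - (0.363)^2) = 1.490752 / 0.868231 = 1.716999.
  gamma(1) = phi_1 gamma(0) + c_1 = (0.363)(1.716999) + (0.426) = 1.049271.
Therefore gamma(1) = 1.0493 (to 4 decimal places).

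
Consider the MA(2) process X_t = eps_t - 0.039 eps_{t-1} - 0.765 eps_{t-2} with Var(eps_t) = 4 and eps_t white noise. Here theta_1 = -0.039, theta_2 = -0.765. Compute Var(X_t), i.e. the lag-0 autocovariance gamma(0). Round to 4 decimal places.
\gamma(0) = 6.3470

For an MA(q) process X_t = eps_t + sum_i theta_i eps_{t-i} with
Var(eps_t) = sigma^2, the variance is
  gamma(0) = sigma^2 * (1 + sum_i theta_i^2).
  sum_i theta_i^2 = (-0.039)^2 + (-0.765)^2 = 0.001521 + 0.585225 = 0.586746.
  gamma(0) = 4 * (1 + 0.586746) = 4 * 1.586746 = 6.346984, which rounds to 6.3470.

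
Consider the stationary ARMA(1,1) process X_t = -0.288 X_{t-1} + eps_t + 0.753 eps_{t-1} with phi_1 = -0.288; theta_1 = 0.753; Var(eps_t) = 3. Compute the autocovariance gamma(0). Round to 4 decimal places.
\gamma(0) = 3.7073

Multiply the model equation by X_{t-k} and take expectations. With theta_0 = psi_0 = 1 and psi_j the MA(infinity) weights, this gives
  gamma(k) - sum_i phi_i gamma(k-i) = c_k,
  c_k = sigma^2 * sum_{j=k..q} theta_j psi_{j-k}   (c_k = 0 for k > q),
using gamma(-m) = gamma(m).
psi-weights needed (psi_j = theta_j + sum_i phi_i psi_{j-i}):
  psi_1 = theta_1 + phi_1 = 0.753 + (-0.288) = 0.465
Right-hand sides:
  c_0 = sigma^2 (1 + theta_1 psi_1) = 3 * (1 + (0.753)(0.465)) = 3 * 1.350145 = 4.050435
  c_1 = sigma^2 theta_1 = 3 * (0.753) = 2.259
  c_2 = 0
Equations for k = 0 and k = 1 (AR order 1):
  gamma(0) = phi_1 gamma(1) + c_0
  gamma(1) = phi_1 gamma(0) + c_1
Substituting the second into the first: gamma(0) (1 - phi_1^2) = c_0 + phi_1 c_1, so
  gamma(0) = (c_0 + phi_1 c_1) / (1 - phi_1^2) = (4.050435 + (-0.288)(2.259)) / (1 - (-0.288)^2) = 3.399843 / 0.917056 = 3.707345.
Therefore gamma(0) = 3.7073 (to 4 decimal places).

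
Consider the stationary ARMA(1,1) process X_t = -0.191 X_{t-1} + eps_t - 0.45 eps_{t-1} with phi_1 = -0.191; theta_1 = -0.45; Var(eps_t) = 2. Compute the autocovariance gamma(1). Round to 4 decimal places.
\gamma(1) = -1.4449

Multiply the model equation by X_{t-k} and take expectations. With theta_0 = psi_0 = 1 and psi_j the MA(infinity) weights, this gives
  gamma(k) - sum_i phi_i gamma(k-i) = c_k,
  c_k = sigma^2 * sum_{j=k..q} theta_j psi_{j-k}   (c_k = 0 for k > q),
using gamma(-m) = gamma(m).
psi-weights needed (psi_j = theta_j + sum_i phi_i psi_{j-i}):
  psi_1 = theta_1 + phi_1 = -0.45 + (-0.191) = -0.641
Right-hand sides:
  c_0 = sigma^2 (1 + theta_1 psi_1) = 2 * (1 + (-0.45)(-0.641)) = 2 * 1.28845 = 2.5769
  c_1 = sigma^2 theta_1 = 2 * (-0.45) = -0.9
  c_2 = 0
Equations for k = 0 and k = 1 (AR order 1):
  gamma(0) = phi_1 gamma(1) + c_0
  gamma(1) = phi_1 gamma(0) + c_1
Substituting the second into the first: gamma(0) (1 - phi_1^2) = c_0 + phi_1 c_1, so
  gamma(0) = (c_0 + phi_1 c_1) / (1 - phi_1^2) = (2.5769 + (-0.191)(-0.9)) / (1 - (-0.191)^2) = 2.7488 / 0.963519 = 2.852876.
  gamma(1) = phi_1 gamma(0) + c_1 = (-0.191)(2.852876) + (-0.9) = -1.444899.
Therefore gamma(1) = -1.4449 (to 4 decimal places).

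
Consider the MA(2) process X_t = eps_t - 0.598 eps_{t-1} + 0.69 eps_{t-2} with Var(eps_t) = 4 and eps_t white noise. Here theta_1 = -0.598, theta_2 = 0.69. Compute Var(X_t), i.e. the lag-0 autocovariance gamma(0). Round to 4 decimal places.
\gamma(0) = 7.3348

For an MA(q) process X_t = eps_t + sum_i theta_i eps_{t-i} with
Var(eps_t) = sigma^2, the variance is
  gamma(0) = sigma^2 * (1 + sum_i theta_i^2).
  sum_i theta_i^2 = (-0.598)^2 + (0.69)^2 = 0.357604 + 0.4761 = 0.833704.
  gamma(0) = 4 * (1 + 0.833704) = 4 * 1.833704 = 7.334816, which rounds to 7.3348.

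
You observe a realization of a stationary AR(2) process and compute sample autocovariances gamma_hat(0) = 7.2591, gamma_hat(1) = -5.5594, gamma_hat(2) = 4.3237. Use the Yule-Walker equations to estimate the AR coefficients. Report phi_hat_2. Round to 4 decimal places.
\hat\phi_{2} = 0.0220

The Yule-Walker equations for an AR(p) process read, in matrix form,
  Gamma_p phi = r_p,   with   (Gamma_p)_{ij} = gamma(|i - j|),
                       (r_p)_i = gamma(i),   i,j = 1..p.
Substitute the sample gammas (Toeplitz matrix and right-hand side of size 2):
  Gamma_p = [[7.2591, -5.5594], [-5.5594, 7.2591]]
  r_p     = [-5.5594, 4.3237]
Written out:
  7.2591 phi_1 - 5.5594 phi_2 = -5.5594
  -5.5594 phi_1 + 7.2591 phi_2 = 4.3237
Solve by Cramer's rule:
  det = gamma(0)^2 - gamma(1)^2 = (7.2591)^2 - (-5.5594)^2 = 52.69453281 - 30.90692836 = 21.78760445
  phi_hat_1 = [gamma(1) gamma(0) - gamma(1) gamma(2)] / det = [(-5.5594)(7.2591) - (-5.5594)(4.3237)] / 21.78760445 = -16.31906276 / 21.78760445 = -0.749
  phi_hat_2 = [gamma(0) gamma(2) - gamma(1)^2] / det = [(7.2591)(4.3237) - (-5.5594)^2] / 21.78760445 = 0.47924231 / 21.78760445 = 0.022
So phi_hat = [-0.7490, 0.0220].
Therefore phi_hat_2 = 0.0220.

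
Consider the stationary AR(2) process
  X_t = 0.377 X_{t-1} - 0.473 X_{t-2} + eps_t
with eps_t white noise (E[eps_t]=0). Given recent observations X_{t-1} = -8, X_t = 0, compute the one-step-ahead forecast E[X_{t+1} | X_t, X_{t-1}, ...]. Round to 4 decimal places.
E[X_{t+1} \mid \mathcal F_t] = 3.7840

For an AR(p) model X_t = c + sum_i phi_i X_{t-i} + eps_t, the
one-step-ahead conditional mean is
  E[X_{t+1} | X_t, ...] = c + sum_i phi_i X_{t+1-i}.
Substitute known values:
  E[X_{t+1} | ...] = (0.377) * (0) + (-0.473) * (-8)
                   = 3.7840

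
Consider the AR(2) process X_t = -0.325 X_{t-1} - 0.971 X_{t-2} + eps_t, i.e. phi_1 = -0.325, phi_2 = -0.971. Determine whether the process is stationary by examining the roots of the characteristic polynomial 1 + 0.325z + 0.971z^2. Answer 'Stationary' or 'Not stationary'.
\text{Stationary}

The AR(p) characteristic polynomial is P(z) = 1 + 0.325z + 0.971z^2.
Stationarity requires all roots to lie outside the unit circle, i.e. |z| > 1 for every root.
Set 1 + (0.325) z + (0.971) z^2 = 0, i.e. a z^2 + b z + c = 0 with a = 0.971, b = 0.325, c = 1.
Discriminant D = b^2 - 4ac = (0.325)^2 - 4*(0.971)*1 = 0.105625 - (3.884) = -3.778375.
D < 0, so the roots are the complex-conjugate pair z = (-b +/- i sqrt(-D)) / (2a) = -0.1674 +/- 1.0009i.
For a conjugate pair |z|^2 = z * conj(z) = (product of roots) = c/a = 1/(0.971) = 1.029866, so |z| = sqrt(1.029866) = 1.0148 for both roots.
Moduli of all roots: 1.0148, 1.0148.
All moduli strictly greater than 1? Yes.
Verdict: Stationary.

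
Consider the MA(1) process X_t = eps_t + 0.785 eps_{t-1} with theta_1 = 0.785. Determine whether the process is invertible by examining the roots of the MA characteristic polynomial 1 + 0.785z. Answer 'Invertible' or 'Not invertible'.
\text{Invertible}

The MA(q) characteristic polynomial is P(z) = 1 + 0.785z.
Invertibility requires all roots to lie outside the unit circle, i.e. |z| > 1 for every root.
This is linear in z: 1 + (0.785) z = 0  =>  z = -1/(0.785) = -1.273885,  |z| = 1.273885.
Moduli of all roots: 1.2739.
All moduli strictly greater than 1? Yes.
Verdict: Invertible.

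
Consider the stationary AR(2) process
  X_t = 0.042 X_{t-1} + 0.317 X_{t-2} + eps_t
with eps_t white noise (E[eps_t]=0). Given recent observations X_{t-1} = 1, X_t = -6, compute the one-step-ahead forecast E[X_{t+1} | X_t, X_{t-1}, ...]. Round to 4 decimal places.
E[X_{t+1} \mid \mathcal F_t] = 0.0650

For an AR(p) model X_t = c + sum_i phi_i X_{t-i} + eps_t, the
one-step-ahead conditional mean is
  E[X_{t+1} | X_t, ...] = c + sum_i phi_i X_{t+1-i}.
Substitute known values:
  E[X_{t+1} | ...] = (0.042) * (-6) + (0.317) * (1)
                   = 0.0650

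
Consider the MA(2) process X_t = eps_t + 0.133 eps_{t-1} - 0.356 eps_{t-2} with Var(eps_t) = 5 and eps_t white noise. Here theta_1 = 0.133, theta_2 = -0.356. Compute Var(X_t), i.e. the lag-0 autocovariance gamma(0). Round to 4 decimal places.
\gamma(0) = 5.7221

For an MA(q) process X_t = eps_t + sum_i theta_i eps_{t-i} with
Var(eps_t) = sigma^2, the variance is
  gamma(0) = sigma^2 * (1 + sum_i theta_i^2).
  sum_i theta_i^2 = (0.133)^2 + (-0.356)^2 = 0.017689 + 0.126736 = 0.144425.
  gamma(0) = 5 * (1 + 0.144425) = 5 * 1.144425 = 5.722125, which rounds to 5.7221.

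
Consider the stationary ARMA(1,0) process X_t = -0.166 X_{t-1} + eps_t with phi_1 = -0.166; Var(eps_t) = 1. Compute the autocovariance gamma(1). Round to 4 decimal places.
\gamma(1) = -0.1707

Multiply the model equation by X_{t-k} and take expectations. With theta_0 = psi_0 = 1 and psi_j the MA(infinity) weights, this gives
  gamma(k) - sum_i phi_i gamma(k-i) = c_k,
  c_k = sigma^2 * sum_{j=k..q} theta_j psi_{j-k}   (c_k = 0 for k > q),
using gamma(-m) = gamma(m).
Pure AR (q = 0): c_0 = sigma^2 = 1, c_k = 0 for k >= 1.
Equations for k = 0 and k = 1 (AR order 1):
  gamma(0) = phi_1 gamma(1) + c_0
  gamma(1) = phi_1 gamma(0) + c_1
Substituting the second into the first: gamma(0) (1 - phi_1^2) = c_0 + phi_1 c_1, so
  gamma(0) = c_0 / (1 - phi_1^2) = 1 / (1 - (-0.166)^2) = 1 / 0.972444 = 1.028337.
  gamma(1) = phi_1 gamma(0) = (-0.166)(1.028337) = -0.170704.
Therefore gamma(1) = -0.1707 (to 4 decimal places).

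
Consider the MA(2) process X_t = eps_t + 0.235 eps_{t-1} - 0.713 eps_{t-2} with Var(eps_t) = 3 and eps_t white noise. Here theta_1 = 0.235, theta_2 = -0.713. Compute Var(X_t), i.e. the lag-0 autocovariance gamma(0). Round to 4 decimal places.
\gamma(0) = 4.6908

For an MA(q) process X_t = eps_t + sum_i theta_i eps_{t-i} with
Var(eps_t) = sigma^2, the variance is
  gamma(0) = sigma^2 * (1 + sum_i theta_i^2).
  sum_i theta_i^2 = (0.235)^2 + (-0.713)^2 = 0.055225 + 0.508369 = 0.563594.
  gamma(0) = 3 * (1 + 0.563594) = 3 * 1.563594 = 4.690782, which rounds to 4.6908.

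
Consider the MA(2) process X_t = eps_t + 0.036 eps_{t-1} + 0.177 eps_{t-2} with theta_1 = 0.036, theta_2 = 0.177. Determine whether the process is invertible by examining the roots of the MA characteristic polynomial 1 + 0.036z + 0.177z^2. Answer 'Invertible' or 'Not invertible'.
\text{Invertible}

The MA(q) characteristic polynomial is P(z) = 1 + 0.036z + 0.177z^2.
Invertibility requires all roots to lie outside the unit circle, i.e. |z| > 1 for every root.
Set 1 + (0.036) z + (0.177) z^2 = 0, i.e. a z^2 + b z + c = 0 with a = 0.177, b = 0.036, c = 1.
Discriminant D = b^2 - 4ac = (0.036)^2 - 4*(0.177)*1 = 0.001296 - (0.708) = -0.706704.
D < 0, so the roots are the complex-conjugate pair z = (-b +/- i sqrt(-D)) / (2a) = -0.1017 +/- 2.3747i.
For a conjugate pair |z|^2 = z * conj(z) = (product of roots) = c/a = 1/(0.177) = 5.649718, so |z| = sqrt(5.649718) = 2.3769 for both roots.
Moduli of all roots: 2.3769, 2.3769.
All moduli strictly greater than 1? Yes.
Verdict: Invertible.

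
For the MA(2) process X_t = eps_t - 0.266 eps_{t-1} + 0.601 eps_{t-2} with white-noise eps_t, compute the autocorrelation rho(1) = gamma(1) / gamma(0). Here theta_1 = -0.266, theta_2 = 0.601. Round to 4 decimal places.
\rho(1) = -0.2974

For an MA(q) process with theta_0 = 1, the autocovariance is
  gamma(k) = sigma^2 * sum_{i=0..q-k} theta_i * theta_{i+k},
and rho(k) = gamma(k) / gamma(0). Sigma^2 cancels.
  numerator   = (1)*(-0.266) + (-0.266)*(0.601) = -0.425866.
  denominator = (1)^2 + (-0.266)^2 + (0.601)^2 = 1.431957.
  rho(1) = -0.425866 / 1.431957 = -0.2974.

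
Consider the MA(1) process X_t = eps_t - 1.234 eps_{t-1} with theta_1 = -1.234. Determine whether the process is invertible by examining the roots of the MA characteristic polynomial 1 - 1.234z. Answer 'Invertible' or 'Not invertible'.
\text{Not invertible}

The MA(q) characteristic polynomial is P(z) = 1 - 1.234z.
Invertibility requires all roots to lie outside the unit circle, i.e. |z| > 1 for every root.
This is linear in z: 1 + (-1.234) z = 0  =>  z = -1/(-1.234) = 0.810373,  |z| = 0.810373.
Moduli of all roots: 0.8104.
All moduli strictly greater than 1? No.
Verdict: Not invertible.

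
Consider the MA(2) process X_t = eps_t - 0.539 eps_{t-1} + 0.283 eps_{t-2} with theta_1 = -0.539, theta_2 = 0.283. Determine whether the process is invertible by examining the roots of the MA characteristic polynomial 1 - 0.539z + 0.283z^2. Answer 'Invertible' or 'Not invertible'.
\text{Invertible}

The MA(q) characteristic polynomial is P(z) = 1 - 0.539z + 0.283z^2.
Invertibility requires all roots to lie outside the unit circle, i.e. |z| > 1 for every root.
Set 1 + (-0.539) z + (0.283) z^2 = 0, i.e. a z^2 + b z + c = 0 with a = 0.283, b = -0.539, c = 1.
Discriminant D = b^2 - 4ac = (-0.539)^2 - 4*(0.283)*1 = 0.290521 - (1.132) = -0.841479.
D < 0, so the roots are the complex-conjugate pair z = (-b +/- i sqrt(-D)) / (2a) = 0.9523 +/- 1.6207i.
For a conjugate pair |z|^2 = z * conj(z) = (product of roots) = c/a = 1/(0.283) = 3.533569, so |z| = sqrt(3.533569) = 1.8798 for both roots.
Moduli of all roots: 1.8798, 1.8798.
All moduli strictly greater than 1? Yes.
Verdict: Invertible.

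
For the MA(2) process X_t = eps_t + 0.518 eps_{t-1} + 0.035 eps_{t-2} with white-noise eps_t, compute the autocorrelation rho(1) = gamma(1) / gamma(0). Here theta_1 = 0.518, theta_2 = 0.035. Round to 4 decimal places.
\rho(1) = 0.4223

For an MA(q) process with theta_0 = 1, the autocovariance is
  gamma(k) = sigma^2 * sum_{i=0..q-k} theta_i * theta_{i+k},
and rho(k) = gamma(k) / gamma(0). Sigma^2 cancels.
  numerator   = (1)*(0.518) + (0.518)*(0.035) = 0.53613.
  denominator = (1)^2 + (0.518)^2 + (0.035)^2 = 1.269549.
  rho(1) = 0.53613 / 1.269549 = 0.4223.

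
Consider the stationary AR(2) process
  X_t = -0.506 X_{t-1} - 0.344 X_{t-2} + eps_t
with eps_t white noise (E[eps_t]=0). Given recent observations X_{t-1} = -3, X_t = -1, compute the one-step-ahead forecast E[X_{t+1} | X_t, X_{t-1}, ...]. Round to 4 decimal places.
E[X_{t+1} \mid \mathcal F_t] = 1.5380

For an AR(p) model X_t = c + sum_i phi_i X_{t-i} + eps_t, the
one-step-ahead conditional mean is
  E[X_{t+1} | X_t, ...] = c + sum_i phi_i X_{t+1-i}.
Substitute known values:
  E[X_{t+1} | ...] = (-0.506) * (-1) + (-0.344) * (-3)
                   = 1.5380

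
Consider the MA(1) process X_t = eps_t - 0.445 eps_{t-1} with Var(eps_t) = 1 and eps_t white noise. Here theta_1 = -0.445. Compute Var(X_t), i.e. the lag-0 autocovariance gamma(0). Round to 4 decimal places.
\gamma(0) = 1.1980

For an MA(q) process X_t = eps_t + sum_i theta_i eps_{t-i} with
Var(eps_t) = sigma^2, the variance is
  gamma(0) = sigma^2 * (1 + sum_i theta_i^2).
  sum_i theta_i^2 = (-0.445)^2 = 0.198025.
  gamma(0) = 1 * (1 + 0.198025) = 1 * 1.198025 = 1.198025, which rounds to 1.1980.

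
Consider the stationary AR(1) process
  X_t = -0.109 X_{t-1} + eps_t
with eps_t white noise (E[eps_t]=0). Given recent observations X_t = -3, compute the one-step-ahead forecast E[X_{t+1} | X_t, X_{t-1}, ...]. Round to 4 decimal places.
E[X_{t+1} \mid \mathcal F_t] = 0.3270

For an AR(p) model X_t = c + sum_i phi_i X_{t-i} + eps_t, the
one-step-ahead conditional mean is
  E[X_{t+1} | X_t, ...] = c + sum_i phi_i X_{t+1-i}.
Substitute known values:
  E[X_{t+1} | ...] = (-0.109) * (-3)
                   = 0.3270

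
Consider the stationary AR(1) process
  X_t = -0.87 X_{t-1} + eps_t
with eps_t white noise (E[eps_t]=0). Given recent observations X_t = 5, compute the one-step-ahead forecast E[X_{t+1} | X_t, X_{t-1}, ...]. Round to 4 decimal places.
E[X_{t+1} \mid \mathcal F_t] = -4.3500

For an AR(p) model X_t = c + sum_i phi_i X_{t-i} + eps_t, the
one-step-ahead conditional mean is
  E[X_{t+1} | X_t, ...] = c + sum_i phi_i X_{t+1-i}.
Substitute known values:
  E[X_{t+1} | ...] = (-0.87) * (5)
                   = -4.3500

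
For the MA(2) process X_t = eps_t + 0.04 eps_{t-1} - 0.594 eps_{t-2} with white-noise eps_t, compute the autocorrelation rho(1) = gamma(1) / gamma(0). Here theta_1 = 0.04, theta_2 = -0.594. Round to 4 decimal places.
\rho(1) = 0.0120

For an MA(q) process with theta_0 = 1, the autocovariance is
  gamma(k) = sigma^2 * sum_{i=0..q-k} theta_i * theta_{i+k},
and rho(k) = gamma(k) / gamma(0). Sigma^2 cancels.
  numerator   = (1)*(0.04) + (0.04)*(-0.594) = 0.01624.
  denominator = (1)^2 + (0.04)^2 + (-0.594)^2 = 1.354436.
  rho(1) = 0.01624 / 1.354436 = 0.0120.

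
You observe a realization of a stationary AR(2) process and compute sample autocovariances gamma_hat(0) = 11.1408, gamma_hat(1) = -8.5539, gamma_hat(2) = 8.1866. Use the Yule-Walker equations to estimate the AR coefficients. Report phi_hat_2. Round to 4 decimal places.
\hat\phi_{2} = 0.3540

The Yule-Walker equations for an AR(p) process read, in matrix form,
  Gamma_p phi = r_p,   with   (Gamma_p)_{ij} = gamma(|i - j|),
                       (r_p)_i = gamma(i),   i,j = 1..p.
Substitute the sample gammas (Toeplitz matrix and right-hand side of size 2):
  Gamma_p = [[11.1408, -8.5539], [-8.5539, 11.1408]]
  r_p     = [-8.5539, 8.1866]
Written out:
  11.1408 phi_1 - 8.5539 phi_2 = -8.5539
  -8.5539 phi_1 + 11.1408 phi_2 = 8.1866
Solve by Cramer's rule:
  det = gamma(0)^2 - gamma(1)^2 = (11.1408)^2 - (-8.5539)^2 = 124.11742464 - 73.16920521 = 50.94821943
  phi_hat_1 = [gamma(1) gamma(0) - gamma(1) gamma(2)] / det = [(-8.5539)(11.1408) - (-8.5539)(8.1866)] / 50.94821943 = -25.26993138 / 50.94821943 = -0.496
  phi_hat_2 = [gamma(0) gamma(2) - gamma(1)^2] / det = [(11.1408)(8.1866) - (-8.5539)^2] / 50.94821943 = 18.03606807 / 50.94821943 = 0.354
So phi_hat = [-0.4960, 0.3540].
Therefore phi_hat_2 = 0.3540.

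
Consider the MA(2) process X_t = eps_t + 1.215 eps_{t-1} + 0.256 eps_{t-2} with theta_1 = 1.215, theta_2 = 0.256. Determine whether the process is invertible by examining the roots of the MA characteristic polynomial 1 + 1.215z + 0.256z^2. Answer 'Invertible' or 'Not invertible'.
\text{Invertible}

The MA(q) characteristic polynomial is P(z) = 1 + 1.215z + 0.256z^2.
Invertibility requires all roots to lie outside the unit circle, i.e. |z| > 1 for every root.
Set 1 + (1.215) z + (0.256) z^2 = 0, i.e. a z^2 + b z + c = 0 with a = 0.256, b = 1.215, c = 1.
Discriminant D = b^2 - 4ac = (1.215)^2 - 4*(0.256)*1 = 1.476225 - (1.024) = 0.452225.
D >= 0, so the roots are real: z = (-b +/- sqrt(D)) / (2a) = (-1.215 +/- 0.672477) / (0.512).
  z_1 = (-1.215 + 0.672477) / (0.512) = -1.0596,   |z_1| = 1.0596.
  z_2 = (-1.215 - 0.672477) / (0.512) = -3.6865,   |z_2| = 3.6865.
Moduli of all roots: 1.0596, 3.6865.
All moduli strictly greater than 1? Yes.
Verdict: Invertible.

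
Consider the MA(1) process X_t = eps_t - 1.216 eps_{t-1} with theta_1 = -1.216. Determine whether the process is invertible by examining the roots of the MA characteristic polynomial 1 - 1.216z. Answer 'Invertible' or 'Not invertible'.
\text{Not invertible}

The MA(q) characteristic polynomial is P(z) = 1 - 1.216z.
Invertibility requires all roots to lie outside the unit circle, i.e. |z| > 1 for every root.
This is linear in z: 1 + (-1.216) z = 0  =>  z = -1/(-1.216) = 0.822368,  |z| = 0.822368.
Moduli of all roots: 0.8224.
All moduli strictly greater than 1? No.
Verdict: Not invertible.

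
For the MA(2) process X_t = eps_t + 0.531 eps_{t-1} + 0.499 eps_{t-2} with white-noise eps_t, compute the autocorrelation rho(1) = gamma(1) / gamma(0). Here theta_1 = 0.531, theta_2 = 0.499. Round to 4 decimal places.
\rho(1) = 0.5199

For an MA(q) process with theta_0 = 1, the autocovariance is
  gamma(k) = sigma^2 * sum_{i=0..q-k} theta_i * theta_{i+k},
and rho(k) = gamma(k) / gamma(0). Sigma^2 cancels.
  numerator   = (1)*(0.531) + (0.531)*(0.499) = 0.795969.
  denominator = (1)^2 + (0.531)^2 + (0.499)^2 = 1.530962.
  rho(1) = 0.795969 / 1.530962 = 0.5199.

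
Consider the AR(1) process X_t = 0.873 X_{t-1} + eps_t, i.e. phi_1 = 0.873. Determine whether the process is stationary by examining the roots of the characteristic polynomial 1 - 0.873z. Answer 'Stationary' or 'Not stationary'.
\text{Stationary}

The AR(p) characteristic polynomial is P(z) = 1 - 0.873z.
Stationarity requires all roots to lie outside the unit circle, i.e. |z| > 1 for every root.
This is linear in z: 1 + (-0.873) z = 0  =>  z = -1/(-0.873) = 1.145475,  |z| = 1.145475.
Moduli of all roots: 1.1455.
All moduli strictly greater than 1? Yes.
Verdict: Stationary.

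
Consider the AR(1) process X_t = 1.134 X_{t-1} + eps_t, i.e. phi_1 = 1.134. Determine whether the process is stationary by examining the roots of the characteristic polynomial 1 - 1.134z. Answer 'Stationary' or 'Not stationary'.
\text{Not stationary}

The AR(p) characteristic polynomial is P(z) = 1 - 1.134z.
Stationarity requires all roots to lie outside the unit circle, i.e. |z| > 1 for every root.
This is linear in z: 1 + (-1.134) z = 0  =>  z = -1/(-1.134) = 0.881834,  |z| = 0.881834.
Moduli of all roots: 0.8818.
All moduli strictly greater than 1? No.
Verdict: Not stationary.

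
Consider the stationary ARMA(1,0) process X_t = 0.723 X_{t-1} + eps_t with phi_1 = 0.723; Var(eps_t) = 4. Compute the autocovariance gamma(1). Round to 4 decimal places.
\gamma(1) = 6.0595

Multiply the model equation by X_{t-k} and take expectations. With theta_0 = psi_0 = 1 and psi_j the MA(infinity) weights, this gives
  gamma(k) - sum_i phi_i gamma(k-i) = c_k,
  c_k = sigma^2 * sum_{j=k..q} theta_j psi_{j-k}   (c_k = 0 for k > q),
using gamma(-m) = gamma(m).
Pure AR (q = 0): c_0 = sigma^2 = 4, c_k = 0 for k >= 1.
Equations for k = 0 and k = 1 (AR order 1):
  gamma(0) = phi_1 gamma(1) + c_0
  gamma(1) = phi_1 gamma(0) + c_1
Substituting the second into the first: gamma(0) (1 - phi_1^2) = c_0 + phi_1 c_1, so
  gamma(0) = c_0 / (1 - phi_1^2) = 4 / (1 - (0.723)^2) = 4 / 0.477271 = 8.380983.
  gamma(1) = phi_1 gamma(0) = (0.723)(8.380983) = 6.059451.
Therefore gamma(1) = 6.0595 (to 4 decimal places).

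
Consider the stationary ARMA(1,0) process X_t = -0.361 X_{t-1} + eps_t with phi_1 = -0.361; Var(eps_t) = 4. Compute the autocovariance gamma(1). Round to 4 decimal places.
\gamma(1) = -1.6604

Multiply the model equation by X_{t-k} and take expectations. With theta_0 = psi_0 = 1 and psi_j the MA(infinity) weights, this gives
  gamma(k) - sum_i phi_i gamma(k-i) = c_k,
  c_k = sigma^2 * sum_{j=k..q} theta_j psi_{j-k}   (c_k = 0 for k > q),
using gamma(-m) = gamma(m).
Pure AR (q = 0): c_0 = sigma^2 = 4, c_k = 0 for k >= 1.
Equations for k = 0 and k = 1 (AR order 1):
  gamma(0) = phi_1 gamma(1) + c_0
  gamma(1) = phi_1 gamma(0) + c_1
Substituting the second into the first: gamma(0) (1 - phi_1^2) = c_0 + phi_1 c_1, so
  gamma(0) = c_0 / (1 - phi_1^2) = 4 / (1 - (-0.361)^2) = 4 / 0.869679 = 4.599398.
  gamma(1) = phi_1 gamma(0) = (-0.361)(4.599398) = -1.660383.
Therefore gamma(1) = -1.6604 (to 4 decimal places).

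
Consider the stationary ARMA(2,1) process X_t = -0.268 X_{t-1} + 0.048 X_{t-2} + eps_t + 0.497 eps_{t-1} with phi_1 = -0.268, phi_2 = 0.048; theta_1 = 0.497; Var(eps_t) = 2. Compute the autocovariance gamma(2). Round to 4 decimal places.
\gamma(2) = -0.0199

Multiply the model equation by X_{t-k} and take expectations. With theta_0 = psi_0 = 1 and psi_j the MA(infinity) weights, this gives
  gamma(k) - sum_i phi_i gamma(k-i) = c_k,
  c_k = sigma^2 * sum_{j=k..q} theta_j psi_{j-k}   (c_k = 0 for k > q),
using gamma(-m) = gamma(m).
psi-weights needed (psi_j = theta_j + sum_i phi_i psi_{j-i}):
  psi_1 = theta_1 + phi_1 = 0.497 + (-0.268) = 0.229
Right-hand sides:
  c_0 = sigma^2 (1 + theta_1 psi_1) = 2 * (1 + (0.497)(0.229)) = 2 * 1.113813 = 2.227626
  c_1 = sigma^2 theta_1 = 2 * (0.497) = 0.994
  c_2 = 0
Equations for k = 0, 1, 2 (AR order 2, c_2 = 0):
  (E0) gamma(0) = phi_1 gamma(1) + phi_2 gamma(2) + c_0
  (E1) gamma(1) = phi_1 gamma(0) + phi_2 gamma(1) + c_1
  (E2) gamma(2) = phi_1 gamma(1) + phi_2 gamma(0)
From (E1): gamma(1) = A gamma(0) + B with
  A = phi_1 / (1 - phi_2) = -0.268 / 0.952 = -0.281513,   B = c_1 / (1 - phi_2) = 0.994 / 0.952 = 1.044118.
Insert (E2) into (E0): gamma(0) (1 - phi_2^2) = phi_1 (1 + phi_2) gamma(1) + c_0.
  phi_1 (1 + phi_2) = (-0.268)(1.048) = -0.280864,   1 - phi_2^2 = 0.997696.
Replace gamma(1) by A gamma(0) + B and collect gamma(0):
  gamma(0) [0.997696 - (-0.280864)(-0.281513)] = (-0.280864)(1.044118) + 2.227626
  gamma(0) * 0.918629 = 1.934371
  gamma(0) = 1.934371 / 0.918629 = 2.105715.
  gamma(1) = A gamma(0) + B = (-0.281513)(2.105715) + (1.044118) = 0.451332.
  gamma(2) = phi_1 gamma(1) + phi_2 gamma(0) = (-0.268)(0.451332) + (0.048)(2.105715) = -0.019883.
Therefore gamma(2) = -0.0199 (to 4 decimal places).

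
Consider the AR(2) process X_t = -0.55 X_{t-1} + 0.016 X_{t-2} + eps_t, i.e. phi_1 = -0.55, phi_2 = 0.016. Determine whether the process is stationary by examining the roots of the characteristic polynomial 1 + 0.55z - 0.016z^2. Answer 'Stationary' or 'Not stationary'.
\text{Stationary}

The AR(p) characteristic polynomial is P(z) = 1 + 0.55z - 0.016z^2.
Stationarity requires all roots to lie outside the unit circle, i.e. |z| > 1 for every root.
Set 1 + (0.55) z + (-0.016) z^2 = 0, i.e. a z^2 + b z + c = 0 with a = -0.016, b = 0.55, c = 1.
Discriminant D = b^2 - 4ac = (0.55)^2 - 4*(-0.016)*1 = 0.3025 - (-0.064) = 0.3665.
D >= 0, so the roots are real: z = (-b +/- sqrt(D)) / (2a) = (-0.55 +/- 0.605392) / (-0.032).
  z_1 = (-0.55 + 0.605392) / (-0.032) = -1.731,   |z_1| = 1.731.
  z_2 = (-0.55 - 0.605392) / (-0.032) = 36.106,   |z_2| = 36.106.
Moduli of all roots: 1.7310, 36.1060.
All moduli strictly greater than 1? Yes.
Verdict: Stationary.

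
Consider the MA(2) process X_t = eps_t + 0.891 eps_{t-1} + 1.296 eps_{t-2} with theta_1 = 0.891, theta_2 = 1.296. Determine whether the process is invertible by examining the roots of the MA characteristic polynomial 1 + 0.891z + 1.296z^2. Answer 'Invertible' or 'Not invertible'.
\text{Not invertible}

The MA(q) characteristic polynomial is P(z) = 1 + 0.891z + 1.296z^2.
Invertibility requires all roots to lie outside the unit circle, i.e. |z| > 1 for every root.
Set 1 + (0.891) z + (1.296) z^2 = 0, i.e. a z^2 + b z + c = 0 with a = 1.296, b = 0.891, c = 1.
Discriminant D = b^2 - 4ac = (0.891)^2 - 4*(1.296)*1 = 0.793881 - (5.184) = -4.390119.
D < 0, so the roots are the complex-conjugate pair z = (-b +/- i sqrt(-D)) / (2a) = -0.3438 +/- 0.8084i.
For a conjugate pair |z|^2 = z * conj(z) = (product of roots) = c/a = 1/(1.296) = 0.771605, so |z| = sqrt(0.771605) = 0.8784 for both roots.
Moduli of all roots: 0.8784, 0.8784.
All moduli strictly greater than 1? No.
Verdict: Not invertible.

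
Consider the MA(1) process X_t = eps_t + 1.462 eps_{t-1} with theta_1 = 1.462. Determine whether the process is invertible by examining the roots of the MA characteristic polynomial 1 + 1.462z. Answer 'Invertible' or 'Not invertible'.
\text{Not invertible}

The MA(q) characteristic polynomial is P(z) = 1 + 1.462z.
Invertibility requires all roots to lie outside the unit circle, i.e. |z| > 1 for every root.
This is linear in z: 1 + (1.462) z = 0  =>  z = -1/(1.462) = -0.683995,  |z| = 0.683995.
Moduli of all roots: 0.6840.
All moduli strictly greater than 1? No.
Verdict: Not invertible.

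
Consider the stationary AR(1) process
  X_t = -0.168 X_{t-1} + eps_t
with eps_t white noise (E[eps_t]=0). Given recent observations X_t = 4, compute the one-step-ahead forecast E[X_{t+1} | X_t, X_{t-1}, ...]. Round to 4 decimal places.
E[X_{t+1} \mid \mathcal F_t] = -0.6720

For an AR(p) model X_t = c + sum_i phi_i X_{t-i} + eps_t, the
one-step-ahead conditional mean is
  E[X_{t+1} | X_t, ...] = c + sum_i phi_i X_{t+1-i}.
Substitute known values:
  E[X_{t+1} | ...] = (-0.168) * (4)
                   = -0.6720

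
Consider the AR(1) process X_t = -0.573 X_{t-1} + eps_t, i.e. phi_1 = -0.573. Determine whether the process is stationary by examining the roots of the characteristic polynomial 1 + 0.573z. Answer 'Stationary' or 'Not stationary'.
\text{Stationary}

The AR(p) characteristic polynomial is P(z) = 1 + 0.573z.
Stationarity requires all roots to lie outside the unit circle, i.e. |z| > 1 for every root.
This is linear in z: 1 + (0.573) z = 0  =>  z = -1/(0.573) = -1.745201,  |z| = 1.745201.
Moduli of all roots: 1.7452.
All moduli strictly greater than 1? Yes.
Verdict: Stationary.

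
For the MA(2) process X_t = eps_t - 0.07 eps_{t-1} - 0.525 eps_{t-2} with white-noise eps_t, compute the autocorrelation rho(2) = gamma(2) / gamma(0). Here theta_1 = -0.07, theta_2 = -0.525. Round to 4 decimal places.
\rho(2) = -0.4100

For an MA(q) process with theta_0 = 1, the autocovariance is
  gamma(k) = sigma^2 * sum_{i=0..q-k} theta_i * theta_{i+k},
and rho(k) = gamma(k) / gamma(0). Sigma^2 cancels.
  numerator   = (1)*(-0.525) = -0.525.
  denominator = (1)^2 + (-0.07)^2 + (-0.525)^2 = 1.280525.
  rho(2) = -0.525 / 1.280525 = -0.4100.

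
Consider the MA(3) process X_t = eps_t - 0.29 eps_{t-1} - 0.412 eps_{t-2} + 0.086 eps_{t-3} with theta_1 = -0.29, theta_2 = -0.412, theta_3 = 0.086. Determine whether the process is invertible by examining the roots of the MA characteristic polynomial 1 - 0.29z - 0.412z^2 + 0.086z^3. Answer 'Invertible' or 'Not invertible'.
\text{Invertible}

The MA(q) characteristic polynomial is P(z) = 1 - 0.29z - 0.412z^2 + 0.086z^3.
Invertibility requires all roots to lie outside the unit circle, i.e. |z| > 1 for every root.
Degree 3: look for a simple real root z0 first, then factor out (1 - z/z0) and solve the remaining quadratic.
Testing z0 = 5: P(5) = 1 + (-0.29)(5) + (-0.412)(5)^2 + (0.086)(5)^3
  = 1 + (-1.45) + (-10.3) + (10.75) = 0.  So z_0 = 5 is a root, |z_0| = 5.
Divide out the factor (1 - 0.2 z) = (1 - z/z0) (since 1/z0 = 0.2):
  P(z) = (1 - 0.2 z)(1 + (-0.09) z + (-0.43) z^2)
  [check: z-coef -0.09 - (0.2) = -0.29; z^2-coef -0.43 - (0.2)(-0.09) = -0.412; z^3-coef -(0.2)(-0.43) = 0.086.]
Remaining roots from the quadratic factor 1 + (-0.09) z + (-0.43) z^2:
  Set 1 + (-0.09) z + (-0.43) z^2 = 0, i.e. a z^2 + b z + c = 0 with a = -0.43, b = -0.09, c = 1.
  Discriminant D = b^2 - 4ac = (-0.09)^2 - 4*(-0.43)*1 = 0.0081 - (-1.72) = 1.7281.
  D >= 0, so the roots are real: z = (-b +/- sqrt(D)) / (2a) = (0.09 +/- 1.314572) / (-0.86).
    z_1 = (0.09 + 1.314572) / (-0.86) = -1.6332,   |z_1| = 1.6332.
    z_2 = (0.09 - 1.314572) / (-0.86) = 1.4239,   |z_2| = 1.4239.
Moduli of all roots: 5.0000, 1.6332, 1.4239.
All moduli strictly greater than 1? Yes.
Verdict: Invertible.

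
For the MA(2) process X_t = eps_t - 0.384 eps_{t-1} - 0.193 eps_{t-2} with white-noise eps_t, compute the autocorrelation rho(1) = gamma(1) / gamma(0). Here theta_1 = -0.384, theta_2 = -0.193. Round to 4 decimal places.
\rho(1) = -0.2616

For an MA(q) process with theta_0 = 1, the autocovariance is
  gamma(k) = sigma^2 * sum_{i=0..q-k} theta_i * theta_{i+k},
and rho(k) = gamma(k) / gamma(0). Sigma^2 cancels.
  numerator   = (1)*(-0.384) + (-0.384)*(-0.193) = -0.309888.
  denominator = (1)^2 + (-0.384)^2 + (-0.193)^2 = 1.184705.
  rho(1) = -0.309888 / 1.184705 = -0.2616.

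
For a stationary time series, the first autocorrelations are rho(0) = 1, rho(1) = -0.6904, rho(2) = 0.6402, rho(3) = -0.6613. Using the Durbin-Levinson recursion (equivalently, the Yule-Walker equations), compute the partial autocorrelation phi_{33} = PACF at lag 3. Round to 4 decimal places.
\phi_{33} = -0.3000

The PACF at lag k is phi_{kk}, the last component of the solution
to the Yule-Walker system G_k phi = r_k where
  (G_k)_{ij} = rho(|i - j|), (r_k)_i = rho(i), i,j = 1..k.
Equivalently, Durbin-Levinson gives phi_{kk} iteratively:
  phi_{11} = rho(1)
  phi_{kk} = [rho(k) - sum_{j=1..k-1} phi_{k-1,j} rho(k-j)]
            / [1 - sum_{j=1..k-1} phi_{k-1,j} rho(j)],
  phi_{k,j} = phi_{k-1,j} - phi_{kk} phi_{k-1,k-j},  j = 1..k-1.
Step k = 1:
  phi_11 = rho(1) = -0.6904.
Step k = 2:
  phi_22 = [rho(2) - phi_11 rho(1)] / [1 - phi_11 rho(1)] = [0.6402 - (-0.6904)(-0.6904)] / [1 - (-0.6904)(-0.6904)]
         = 0.16354784 / 0.52334784 = 0.312503.
  Update: phi_21 = phi_11 - phi_22 phi_11 = -0.6904 - (0.312503)(-0.6904) = -0.474648.
Step k = 3:
  phi_33 = [rho(3) - phi_21 rho(2) - phi_22 rho(1)] / [1 - phi_21 rho(1) - phi_22 rho(2)]
    numerator   = -0.6613 - (-0.474648)(0.6402) - (0.312503)(-0.6904) = -0.14167829
    denominator = 1 - (-0.474648)(-0.6904) - (0.312503)(0.6402) = 0.47223863
  phi_33 = -0.14167829 / 0.47223863 = -0.3.
Therefore phi_{33} = -0.3000.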